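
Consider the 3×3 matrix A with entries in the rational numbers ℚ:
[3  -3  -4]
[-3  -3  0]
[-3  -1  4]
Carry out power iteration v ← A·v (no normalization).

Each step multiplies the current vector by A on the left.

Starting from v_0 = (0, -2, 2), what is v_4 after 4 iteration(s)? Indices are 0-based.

v_4 = (-3088, 264, 2176)

v_0 = (0, -2, 2).
v_1 = A·v_0 = (-2, 6, 10).
v_2 = A·v_1 = (-64, -12, 40).
v_3 = A·v_2 = (-316, 228, 364).
v_4 = A·v_3 = (-3088, 264, 2176).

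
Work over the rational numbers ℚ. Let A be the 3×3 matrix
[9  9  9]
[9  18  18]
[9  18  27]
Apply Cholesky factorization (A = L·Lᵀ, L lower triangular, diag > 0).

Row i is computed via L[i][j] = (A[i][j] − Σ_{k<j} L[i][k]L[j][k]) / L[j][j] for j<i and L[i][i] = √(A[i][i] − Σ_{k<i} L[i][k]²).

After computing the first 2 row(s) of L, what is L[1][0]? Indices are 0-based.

Step 1: L[0][0] = √(9) = 3.
  L[1][0] = (9) / L[0][0] = 3.
Step 2: L[1][1] = √(9) = 3.

L[1][0] = 3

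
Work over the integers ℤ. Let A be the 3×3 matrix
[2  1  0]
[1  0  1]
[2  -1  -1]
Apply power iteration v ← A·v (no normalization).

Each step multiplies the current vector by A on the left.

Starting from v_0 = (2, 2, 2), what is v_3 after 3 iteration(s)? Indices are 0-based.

v_0 = (2, 2, 2).
v_1 = A·v_0 = (6, 4, 0).
v_2 = A·v_1 = (16, 6, 8).
v_3 = A·v_2 = (38, 24, 18).

v_3 = (38, 24, 18)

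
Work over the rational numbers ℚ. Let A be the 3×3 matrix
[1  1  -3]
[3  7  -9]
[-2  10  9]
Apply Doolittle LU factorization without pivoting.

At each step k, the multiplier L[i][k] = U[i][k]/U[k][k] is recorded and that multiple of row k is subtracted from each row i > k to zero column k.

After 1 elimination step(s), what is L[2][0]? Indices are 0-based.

[col 0] pivot 1
  R1 -= 3*R0 → (0, 4, 0)  (L[1][0] := 3)
  R2 -= -2*R0 → (0, 12, 3)  (L[2][0] := -2)

L[2][0] = -2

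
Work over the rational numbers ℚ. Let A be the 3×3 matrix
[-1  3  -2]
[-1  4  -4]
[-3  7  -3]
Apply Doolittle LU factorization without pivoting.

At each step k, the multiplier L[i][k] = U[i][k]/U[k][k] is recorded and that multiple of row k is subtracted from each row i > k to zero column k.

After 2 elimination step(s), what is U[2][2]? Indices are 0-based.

[col 0] pivot -1
  R1 -= 1*R0 → (0, 1, -2)  (L[1][0] := 1)
  R2 -= 3*R0 → (0, -2, 3)  (L[2][0] := 3)
[col 1] pivot 1
  R2 -= -2*R1 → (0, 0, -1)  (L[2][1] := -2)

U[2][2] = -1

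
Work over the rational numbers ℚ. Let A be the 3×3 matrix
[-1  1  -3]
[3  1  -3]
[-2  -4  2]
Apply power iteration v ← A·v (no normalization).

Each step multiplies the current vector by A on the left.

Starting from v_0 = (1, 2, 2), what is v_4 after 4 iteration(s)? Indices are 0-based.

v_4 = (232, 128, -292)

v_0 = (1, 2, 2).
v_1 = A·v_0 = (-5, -1, -6).
v_2 = A·v_1 = (22, 2, 2).
v_3 = A·v_2 = (-26, 62, -48).
v_4 = A·v_3 = (232, 128, -292).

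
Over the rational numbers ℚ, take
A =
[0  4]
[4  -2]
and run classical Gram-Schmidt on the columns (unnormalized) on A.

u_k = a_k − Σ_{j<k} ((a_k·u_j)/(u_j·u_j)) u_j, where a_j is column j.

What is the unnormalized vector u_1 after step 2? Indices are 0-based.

Step 1: u_0 = a_0 = (0, 4).
Step 2: u_1 = a_1 − (-1/2)·u_0 = (4, 0).

u_1 = (4, 0)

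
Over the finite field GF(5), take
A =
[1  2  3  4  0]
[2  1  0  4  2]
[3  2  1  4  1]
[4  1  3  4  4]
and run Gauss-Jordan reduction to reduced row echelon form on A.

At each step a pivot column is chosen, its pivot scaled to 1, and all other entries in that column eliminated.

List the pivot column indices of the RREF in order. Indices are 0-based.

step 1: normalize row 0 (÷1) = (1, 2, 3, 4, 0)
  row 1: subtract 2×row0 = (0, 2, 4, 1, 2)
  row 2: subtract 3×row0 = (0, 1, 2, 2, 1)
  row 3: subtract 4×row0 = (0, 3, 1, 3, 4)
step 2: normalize row 1 (÷2) = (0, 1, 2, 3, 1)
  row 0: subtract 2×row1 = (1, 0, 4, 3, 3)
  row 2: subtract 1×row1 = (0, 0, 0, 4, 0)
  row 3: subtract 3×row1 = (0, 0, 0, 4, 1)
skip col 2 (zero from row 2)
step 3: normalize row 2 (÷4) = (0, 0, 0, 1, 0)
  row 0: subtract 3×row2 = (1, 0, 4, 0, 3)
  row 1: subtract 3×row2 = (0, 1, 2, 0, 1)
  row 3: subtract 4×row2 = (0, 0, 0, 0, 1)
step 4: normalize row 3 (÷1) = (0, 0, 0, 0, 1)
  row 0: subtract 3×row3 = (1, 0, 4, 0, 0)
  row 1: subtract 1×row3 = (0, 1, 2, 0, 0)

pivot columns: 0, 1, 3, 4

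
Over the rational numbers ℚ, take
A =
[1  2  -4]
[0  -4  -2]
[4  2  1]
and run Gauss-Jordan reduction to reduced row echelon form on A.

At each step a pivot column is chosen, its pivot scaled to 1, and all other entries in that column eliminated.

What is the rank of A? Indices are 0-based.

step 1: normalize row 0 (÷1) = (1, 2, -4)
  row 2: subtract 4×row0 = (0, -6, 17)
step 2: normalize row 1 (÷-4) = (0, 1, 1/2)
  row 0: subtract 2×row1 = (1, 0, -5)
  row 2: subtract -6×row1 = (0, 0, 20)
step 3: normalize row 2 (÷20) = (0, 0, 1)
  row 0: subtract -5×row2 = (1, 0, 0)
  row 1: subtract 1/2×row2 = (0, 1, 0)

rank = 3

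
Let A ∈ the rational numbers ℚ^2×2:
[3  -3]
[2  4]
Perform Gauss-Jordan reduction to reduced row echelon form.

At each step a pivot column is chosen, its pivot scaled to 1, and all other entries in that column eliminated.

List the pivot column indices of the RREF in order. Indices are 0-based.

pivot(0,0)=3: scale R0 → (1, -1)
  clear (1,0): R1 −= (2)R0 → (0, 6)
pivot(1,1)=6: scale R1 → (0, 1)
  clear (0,1): R0 −= (-1)R1 → (1, 0)

pivot columns: 0, 1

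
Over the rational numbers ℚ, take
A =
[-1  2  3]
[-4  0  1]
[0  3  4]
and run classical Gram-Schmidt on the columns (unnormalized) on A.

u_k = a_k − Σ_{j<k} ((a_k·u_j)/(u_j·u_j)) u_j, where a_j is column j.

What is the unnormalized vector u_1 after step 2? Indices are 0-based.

Step 1: u_0 = a_0 = (-1, -4, 0).
Step 2: u_1 = a_1 − (-2/17)·u_0 = (32/17, -8/17, 3).

u_1 = (32/17, -8/17, 3)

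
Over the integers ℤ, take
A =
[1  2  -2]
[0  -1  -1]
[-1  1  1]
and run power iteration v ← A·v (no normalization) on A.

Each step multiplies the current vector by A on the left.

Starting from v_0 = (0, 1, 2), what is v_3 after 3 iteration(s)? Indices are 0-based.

v_0 = (0, 1, 2).
v_1 = A·v_0 = (-2, -3, 3).
v_2 = A·v_1 = (-14, 0, 2).
v_3 = A·v_2 = (-18, -2, 16).

v_3 = (-18, -2, 16)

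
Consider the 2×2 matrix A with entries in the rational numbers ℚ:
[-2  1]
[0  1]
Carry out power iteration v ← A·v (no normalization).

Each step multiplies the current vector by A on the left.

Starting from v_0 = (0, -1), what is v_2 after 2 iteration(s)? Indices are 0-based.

v_2 = (1, -1)

v_0 = (0, -1).
v_1 = A·v_0 = (-1, -1).
v_2 = A·v_1 = (1, -1).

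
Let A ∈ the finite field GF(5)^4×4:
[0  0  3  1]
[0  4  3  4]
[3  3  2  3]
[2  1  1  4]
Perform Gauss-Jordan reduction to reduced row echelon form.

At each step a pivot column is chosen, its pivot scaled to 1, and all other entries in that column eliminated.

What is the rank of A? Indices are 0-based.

step 1: exchange rows 0,2
step 1: normalize row 0 (÷3) = (1, 1, 4, 1)
  row 3: subtract 2×row0 = (0, 4, 3, 2)
step 2: normalize row 1 (÷4) = (0, 1, 2, 1)
  row 0: subtract 1×row1 = (1, 0, 2, 0)
  row 3: subtract 4×row1 = (0, 0, 0, 3)
step 3: normalize row 2 (÷3) = (0, 0, 1, 2)
  row 0: subtract 2×row2 = (1, 0, 0, 1)
  row 1: subtract 2×row2 = (0, 1, 0, 2)
step 4: normalize row 3 (÷3) = (0, 0, 0, 1)
  row 0: subtract 1×row3 = (1, 0, 0, 0)
  row 1: subtract 2×row3 = (0, 1, 0, 0)
  row 2: subtract 2×row3 = (0, 0, 1, 0)

rank = 4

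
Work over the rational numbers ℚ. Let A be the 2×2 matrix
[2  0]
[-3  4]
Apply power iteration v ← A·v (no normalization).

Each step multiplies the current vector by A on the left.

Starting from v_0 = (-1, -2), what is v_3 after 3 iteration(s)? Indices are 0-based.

v_0 = (-1, -2).
v_1 = A·v_0 = (-2, -5).
v_2 = A·v_1 = (-4, -14).
v_3 = A·v_2 = (-8, -44).

v_3 = (-8, -44)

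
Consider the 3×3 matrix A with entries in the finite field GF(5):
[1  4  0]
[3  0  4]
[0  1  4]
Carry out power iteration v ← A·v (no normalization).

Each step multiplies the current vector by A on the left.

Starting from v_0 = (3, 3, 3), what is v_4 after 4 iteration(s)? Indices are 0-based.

v_4 = (3, 3, 2)

v_0 = (3, 3, 3).
v_1 = A·v_0 = (0, 1, 0).
v_2 = A·v_1 = (4, 0, 1).
v_3 = A·v_2 = (4, 1, 4).
v_4 = A·v_3 = (3, 3, 2).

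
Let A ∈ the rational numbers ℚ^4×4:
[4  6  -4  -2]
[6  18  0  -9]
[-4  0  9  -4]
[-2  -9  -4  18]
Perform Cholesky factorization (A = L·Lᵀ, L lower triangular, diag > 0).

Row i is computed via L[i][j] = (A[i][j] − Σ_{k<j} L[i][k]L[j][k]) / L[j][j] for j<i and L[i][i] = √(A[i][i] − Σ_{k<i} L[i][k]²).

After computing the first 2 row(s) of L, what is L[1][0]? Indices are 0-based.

L[1][0] = 3

Step 1: L[0][0] = √(4) = 2.
  L[1][0] = (6) / L[0][0] = 3.
Step 2: L[1][1] = √(9) = 3.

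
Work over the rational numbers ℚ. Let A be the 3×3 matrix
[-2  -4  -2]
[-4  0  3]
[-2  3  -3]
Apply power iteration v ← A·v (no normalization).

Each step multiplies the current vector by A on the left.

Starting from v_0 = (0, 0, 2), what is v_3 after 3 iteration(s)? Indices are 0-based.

v_3 = (-72, 148, -130)

v_0 = (0, 0, 2).
v_1 = A·v_0 = (-4, 6, -6).
v_2 = A·v_1 = (-4, -2, 44).
v_3 = A·v_2 = (-72, 148, -130).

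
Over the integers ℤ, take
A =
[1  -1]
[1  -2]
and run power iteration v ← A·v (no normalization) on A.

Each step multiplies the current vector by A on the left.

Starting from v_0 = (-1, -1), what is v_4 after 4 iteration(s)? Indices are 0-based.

v_0 = (-1, -1).
v_1 = A·v_0 = (0, 1).
v_2 = A·v_1 = (-1, -2).
v_3 = A·v_2 = (1, 3).
v_4 = A·v_3 = (-2, -5).

v_4 = (-2, -5)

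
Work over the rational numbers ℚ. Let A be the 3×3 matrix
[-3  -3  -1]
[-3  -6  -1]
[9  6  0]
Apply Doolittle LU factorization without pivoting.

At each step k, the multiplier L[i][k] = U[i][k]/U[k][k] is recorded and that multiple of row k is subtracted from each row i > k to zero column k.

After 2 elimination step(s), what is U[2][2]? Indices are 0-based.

U[2][2] = -3

k=0: U[0][0]=-3
  eliminate (1,0): mult=1, new row 1: (0, -3, 0); set L[1][0]=1
  eliminate (2,0): mult=-3, new row 2: (0, -3, -3); set L[2][0]=-3
k=1: U[1][1]=-3
  eliminate (2,1): mult=1, new row 2: (0, 0, -3); set L[2][1]=1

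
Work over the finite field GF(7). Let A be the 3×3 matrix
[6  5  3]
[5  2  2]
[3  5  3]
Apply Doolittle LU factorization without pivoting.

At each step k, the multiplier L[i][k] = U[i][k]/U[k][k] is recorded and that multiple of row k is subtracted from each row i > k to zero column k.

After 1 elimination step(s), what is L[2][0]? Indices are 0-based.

L[2][0] = 4

Step 1: pivot at (0,0) is 6.
  row1 ← row1 − (2)·row0  ⇒  L[1][0]=2, U row1=(0, 6, 3)
  row2 ← row2 − (4)·row0  ⇒  L[2][0]=4, U row2=(0, 6, 5)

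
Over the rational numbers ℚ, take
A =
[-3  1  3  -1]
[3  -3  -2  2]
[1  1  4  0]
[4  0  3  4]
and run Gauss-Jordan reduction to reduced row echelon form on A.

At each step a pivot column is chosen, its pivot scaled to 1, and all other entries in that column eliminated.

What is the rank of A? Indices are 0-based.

rank = 4

step 1: normalize row 0 (÷-3) = (1, -1/3, -1, 1/3)
  row 1: subtract 3×row0 = (0, -2, 1, 1)
  row 2: subtract 1×row0 = (0, 4/3, 5, -1/3)
  row 3: subtract 4×row0 = (0, 4/3, 7, 8/3)
step 2: normalize row 1 (÷-2) = (0, 1, -1/2, -1/2)
  row 0: subtract -1/3×row1 = (1, 0, -7/6, 1/6)
  row 2: subtract 4/3×row1 = (0, 0, 17/3, 1/3)
  row 3: subtract 4/3×row1 = (0, 0, 23/3, 10/3)
step 3: normalize row 2 (÷17/3) = (0, 0, 1, 1/17)
  row 0: subtract -7/6×row2 = (1, 0, 0, 4/17)
  row 1: subtract -1/2×row2 = (0, 1, 0, -8/17)
  row 3: subtract 23/3×row2 = (0, 0, 0, 49/17)
step 4: normalize row 3 (÷49/17) = (0, 0, 0, 1)
  row 0: subtract 4/17×row3 = (1, 0, 0, 0)
  row 1: subtract -8/17×row3 = (0, 1, 0, 0)
  row 2: subtract 1/17×row3 = (0, 0, 1, 0)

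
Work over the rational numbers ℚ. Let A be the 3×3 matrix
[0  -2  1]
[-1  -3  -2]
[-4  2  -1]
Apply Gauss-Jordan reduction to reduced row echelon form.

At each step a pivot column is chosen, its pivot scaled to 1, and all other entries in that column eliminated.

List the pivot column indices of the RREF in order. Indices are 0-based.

[1] R0 <-> R1
[1] R0 /= -1  ⇒  (1, 3, 2)
     R2 -= -4·R0  ⇒  (0, 14, 7)
[2] R1 /= -2  ⇒  (0, 1, -1/2)
     R0 -= 3·R1  ⇒  (1, 0, 7/2)
     R2 -= 14·R1  ⇒  (0, 0, 14)
[3] R2 /= 14  ⇒  (0, 0, 1)
     R0 -= 7/2·R2  ⇒  (1, 0, 0)
     R1 -= -1/2·R2  ⇒  (0, 1, 0)

pivot columns: 0, 1, 2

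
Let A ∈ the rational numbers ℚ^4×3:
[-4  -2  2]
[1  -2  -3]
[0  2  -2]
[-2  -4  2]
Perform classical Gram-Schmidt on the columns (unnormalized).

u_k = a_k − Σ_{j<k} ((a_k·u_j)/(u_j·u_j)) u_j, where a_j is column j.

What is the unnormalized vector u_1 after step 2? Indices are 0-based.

u_1 = (2/3, -8/3, 2, -8/3)

Step 1: u_0 = a_0 = (-4, 1, 0, -2).
Step 2: u_1 = a_1 − (2/3)·u_0 = (2/3, -8/3, 2, -8/3).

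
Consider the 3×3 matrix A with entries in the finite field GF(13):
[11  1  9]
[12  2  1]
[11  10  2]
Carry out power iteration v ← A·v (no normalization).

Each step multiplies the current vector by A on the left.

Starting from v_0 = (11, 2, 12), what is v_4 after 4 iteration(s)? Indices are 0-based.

v_0 = (11, 2, 12).
v_1 = A·v_0 = (10, 5, 9).
v_2 = A·v_1 = (1, 9, 9).
v_3 = A·v_2 = (10, 0, 2).
v_4 = A·v_3 = (11, 5, 10).

v_4 = (11, 5, 10)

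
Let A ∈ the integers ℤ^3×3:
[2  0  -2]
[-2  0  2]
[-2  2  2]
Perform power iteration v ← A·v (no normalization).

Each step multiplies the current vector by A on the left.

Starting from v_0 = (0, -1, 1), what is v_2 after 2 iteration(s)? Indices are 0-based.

v_0 = (0, -1, 1).
v_1 = A·v_0 = (-2, 2, 0).
v_2 = A·v_1 = (-4, 4, 8).

v_2 = (-4, 4, 8)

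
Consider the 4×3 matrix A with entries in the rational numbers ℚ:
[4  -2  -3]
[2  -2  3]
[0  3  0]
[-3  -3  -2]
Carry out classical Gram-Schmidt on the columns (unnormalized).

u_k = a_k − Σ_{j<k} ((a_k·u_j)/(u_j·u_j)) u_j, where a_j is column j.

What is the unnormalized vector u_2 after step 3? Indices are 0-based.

u_2 = (-1959/745, 2547/745, -522/745, -914/745)

Step 1: u_0 = a_0 = (4, 2, 0, -3).
Step 2: u_1 = a_1 − (-3/29)·u_0 = (-46/29, -52/29, 3, -96/29).
Step 3: u_2 = a_2 − (0)·u_0 − (174/745)·u_1 = (-1959/745, 2547/745, -522/745, -914/745).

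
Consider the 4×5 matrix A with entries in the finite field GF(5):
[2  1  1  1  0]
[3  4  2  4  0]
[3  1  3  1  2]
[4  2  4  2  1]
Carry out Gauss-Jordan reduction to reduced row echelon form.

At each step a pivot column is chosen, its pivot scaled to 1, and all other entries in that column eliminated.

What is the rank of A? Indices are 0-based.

rank = 4

[1] R0 /= 2  ⇒  (1, 3, 3, 3, 0)
     R1 -= 3·R0  ⇒  (0, 0, 3, 0, 0)
     R2 -= 3·R0  ⇒  (0, 2, 4, 2, 2)
     R3 -= 4·R0  ⇒  (0, 0, 2, 0, 1)
[2] R1 <-> R2
[2] R1 /= 2  ⇒  (0, 1, 2, 1, 1)
     R0 -= 3·R1  ⇒  (1, 0, 2, 0, 2)
[3] R2 /= 3  ⇒  (0, 0, 1, 0, 0)
     R0 -= 2·R2  ⇒  (1, 0, 0, 0, 2)
     R1 -= 2·R2  ⇒  (0, 1, 0, 1, 1)
     R3 -= 2·R2  ⇒  (0, 0, 0, 0, 1)
column 3 empty below row 3
[4] R3 /= 1  ⇒  (0, 0, 0, 0, 1)
     R0 -= 2·R3  ⇒  (1, 0, 0, 0, 0)
     R1 -= 1·R3  ⇒  (0, 1, 0, 1, 0)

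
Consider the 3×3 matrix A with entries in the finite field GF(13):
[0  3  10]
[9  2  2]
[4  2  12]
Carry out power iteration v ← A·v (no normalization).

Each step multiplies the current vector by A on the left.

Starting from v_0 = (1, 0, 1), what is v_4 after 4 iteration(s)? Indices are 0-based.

v_0 = (1, 0, 1).
v_1 = A·v_0 = (10, 11, 3).
v_2 = A·v_1 = (11, 1, 7).
v_3 = A·v_2 = (8, 11, 0).
v_4 = A·v_3 = (7, 3, 2).

v_4 = (7, 3, 2)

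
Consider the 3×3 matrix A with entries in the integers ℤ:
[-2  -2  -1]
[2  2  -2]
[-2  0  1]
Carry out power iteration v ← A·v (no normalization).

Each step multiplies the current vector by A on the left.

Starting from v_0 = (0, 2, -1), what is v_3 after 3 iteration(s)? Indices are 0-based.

v_3 = (-11, -4, 15)

v_0 = (0, 2, -1).
v_1 = A·v_0 = (-3, 6, -1).
v_2 = A·v_1 = (-5, 8, 5).
v_3 = A·v_2 = (-11, -4, 15).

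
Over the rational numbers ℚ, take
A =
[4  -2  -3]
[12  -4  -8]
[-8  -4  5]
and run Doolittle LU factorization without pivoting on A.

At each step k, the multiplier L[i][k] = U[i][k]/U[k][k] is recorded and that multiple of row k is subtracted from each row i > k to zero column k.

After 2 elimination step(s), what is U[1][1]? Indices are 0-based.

k=0: U[0][0]=4
  eliminate (1,0): mult=3, new row 1: (0, 2, 1); set L[1][0]=3
  eliminate (2,0): mult=-2, new row 2: (0, -8, -1); set L[2][0]=-2
k=1: U[1][1]=2
  eliminate (2,1): mult=-4, new row 2: (0, 0, 3); set L[2][1]=-4

U[1][1] = 2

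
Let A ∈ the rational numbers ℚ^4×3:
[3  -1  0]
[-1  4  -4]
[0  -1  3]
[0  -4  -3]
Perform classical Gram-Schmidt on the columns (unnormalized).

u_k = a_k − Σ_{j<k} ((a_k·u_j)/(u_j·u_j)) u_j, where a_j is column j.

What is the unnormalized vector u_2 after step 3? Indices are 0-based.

u_2 = (-101/97, -303/97, 277/97, -347/97)

Step 1: u_0 = a_0 = (3, -1, 0, 0).
Step 2: u_1 = a_1 − (-7/10)·u_0 = (11/10, 33/10, -1, -4).
Step 3: u_2 = a_2 − (2/5)·u_0 − (-14/97)·u_1 = (-101/97, -303/97, 277/97, -347/97).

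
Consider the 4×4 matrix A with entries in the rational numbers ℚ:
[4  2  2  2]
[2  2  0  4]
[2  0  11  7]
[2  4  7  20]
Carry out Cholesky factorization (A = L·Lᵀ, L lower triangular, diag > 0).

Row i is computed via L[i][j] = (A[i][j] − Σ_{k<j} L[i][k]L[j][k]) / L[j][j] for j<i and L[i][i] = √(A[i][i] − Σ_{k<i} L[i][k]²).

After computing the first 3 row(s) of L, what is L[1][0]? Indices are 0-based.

L[1][0] = 1

Step 1: L[0][0] = √(4) = 2.
  L[1][0] = (2) / L[0][0] = 1.
Step 2: L[1][1] = √(1) = 1.
  L[2][0] = (2) / L[0][0] = 1.
  L[2][1] = (-1) / L[1][1] = -1.
Step 3: L[2][2] = √(9) = 3.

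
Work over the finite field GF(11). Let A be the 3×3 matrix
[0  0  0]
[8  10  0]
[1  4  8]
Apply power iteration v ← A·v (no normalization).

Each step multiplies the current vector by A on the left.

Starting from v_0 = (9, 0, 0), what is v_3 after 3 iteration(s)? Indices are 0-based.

v_0 = (9, 0, 0).
v_1 = A·v_0 = (0, 6, 9).
v_2 = A·v_1 = (0, 5, 8).
v_3 = A·v_2 = (0, 6, 7).

v_3 = (0, 6, 7)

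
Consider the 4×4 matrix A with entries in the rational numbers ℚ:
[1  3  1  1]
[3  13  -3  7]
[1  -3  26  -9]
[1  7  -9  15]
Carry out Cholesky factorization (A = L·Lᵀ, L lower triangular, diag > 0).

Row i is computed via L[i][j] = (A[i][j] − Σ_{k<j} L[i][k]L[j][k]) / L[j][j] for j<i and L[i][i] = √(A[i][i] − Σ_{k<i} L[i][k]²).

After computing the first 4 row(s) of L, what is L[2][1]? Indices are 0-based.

L[2][1] = -3

Step 1: L[0][0] = √(1) = 1.
  L[1][0] = (3) / L[0][0] = 3.
Step 2: L[1][1] = √(4) = 2.
  L[2][0] = (1) / L[0][0] = 1.
  L[2][1] = (-6) / L[1][1] = -3.
Step 3: L[2][2] = √(16) = 4.
  L[3][0] = (1) / L[0][0] = 1.
  L[3][1] = (4) / L[1][1] = 2.
  L[3][2] = (-4) / L[2][2] = -1.
Step 4: L[3][3] = √(9) = 3.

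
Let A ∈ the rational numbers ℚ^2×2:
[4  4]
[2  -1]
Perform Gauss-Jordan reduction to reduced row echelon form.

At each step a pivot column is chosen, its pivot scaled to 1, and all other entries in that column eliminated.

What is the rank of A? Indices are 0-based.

[1] R0 /= 4  ⇒  (1, 1)
     R1 -= 2·R0  ⇒  (0, -3)
[2] R1 /= -3  ⇒  (0, 1)
     R0 -= 1·R1  ⇒  (1, 0)

rank = 2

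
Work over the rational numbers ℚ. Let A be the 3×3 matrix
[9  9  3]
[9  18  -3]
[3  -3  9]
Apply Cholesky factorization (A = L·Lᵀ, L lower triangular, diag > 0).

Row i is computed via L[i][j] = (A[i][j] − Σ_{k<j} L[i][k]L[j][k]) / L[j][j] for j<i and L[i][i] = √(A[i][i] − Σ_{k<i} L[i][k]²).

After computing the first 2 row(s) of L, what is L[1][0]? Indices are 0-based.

Step 1: L[0][0] = √(9) = 3.
  L[1][0] = (9) / L[0][0] = 3.
Step 2: L[1][1] = √(9) = 3.

L[1][0] = 3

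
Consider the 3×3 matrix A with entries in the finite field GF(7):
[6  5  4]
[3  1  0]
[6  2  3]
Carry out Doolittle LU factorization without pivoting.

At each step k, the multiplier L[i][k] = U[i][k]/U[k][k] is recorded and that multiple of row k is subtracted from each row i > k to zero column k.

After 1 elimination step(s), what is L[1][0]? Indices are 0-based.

Step 1: pivot at (0,0) is 6.
  row1 ← row1 − (4)·row0  ⇒  L[1][0]=4, U row1=(0, 2, 5)
  row2 ← row2 − (1)·row0  ⇒  L[2][0]=1, U row2=(0, 4, 6)

L[1][0] = 4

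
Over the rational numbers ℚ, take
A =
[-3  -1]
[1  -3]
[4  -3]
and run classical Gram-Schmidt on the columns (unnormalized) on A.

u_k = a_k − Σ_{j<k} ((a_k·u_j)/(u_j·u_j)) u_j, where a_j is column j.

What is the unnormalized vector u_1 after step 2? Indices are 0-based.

u_1 = (-31/13, -33/13, -15/13)

Step 1: u_0 = a_0 = (-3, 1, 4).
Step 2: u_1 = a_1 − (-6/13)·u_0 = (-31/13, -33/13, -15/13).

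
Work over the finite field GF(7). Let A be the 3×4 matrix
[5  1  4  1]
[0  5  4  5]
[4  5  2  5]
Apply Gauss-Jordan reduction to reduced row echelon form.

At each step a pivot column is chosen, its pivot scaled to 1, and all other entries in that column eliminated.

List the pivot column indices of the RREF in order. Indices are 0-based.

pivot columns: 0, 1, 2

step 1: normalize row 0 (÷5) = (1, 3, 5, 3)
  row 2: subtract 4×row0 = (0, 0, 3, 0)
step 2: normalize row 1 (÷5) = (0, 1, 5, 1)
  row 0: subtract 3×row1 = (1, 0, 4, 0)
step 3: normalize row 2 (÷3) = (0, 0, 1, 0)
  row 0: subtract 4×row2 = (1, 0, 0, 0)
  row 1: subtract 5×row2 = (0, 1, 0, 1)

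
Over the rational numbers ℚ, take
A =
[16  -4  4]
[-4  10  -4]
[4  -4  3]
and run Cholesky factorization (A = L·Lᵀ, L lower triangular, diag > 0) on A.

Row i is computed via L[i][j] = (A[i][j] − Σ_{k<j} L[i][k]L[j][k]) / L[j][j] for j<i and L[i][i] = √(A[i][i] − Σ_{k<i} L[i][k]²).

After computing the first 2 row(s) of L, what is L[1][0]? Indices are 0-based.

Step 1: L[0][0] = √(16) = 4.
  L[1][0] = (-4) / L[0][0] = -1.
Step 2: L[1][1] = √(9) = 3.

L[1][0] = -1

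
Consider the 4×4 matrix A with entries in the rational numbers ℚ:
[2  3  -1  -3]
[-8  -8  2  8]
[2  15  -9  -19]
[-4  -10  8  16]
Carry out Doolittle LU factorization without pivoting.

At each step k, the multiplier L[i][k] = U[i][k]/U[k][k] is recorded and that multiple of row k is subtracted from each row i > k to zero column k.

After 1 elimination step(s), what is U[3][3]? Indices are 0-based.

k=0: U[0][0]=2
  eliminate (1,0): mult=-4, new row 1: (0, 4, -2, -4); set L[1][0]=-4
  eliminate (2,0): mult=1, new row 2: (0, 12, -8, -16); set L[2][0]=1
  eliminate (3,0): mult=-2, new row 3: (0, -4, 6, 10); set L[3][0]=-2

U[3][3] = 10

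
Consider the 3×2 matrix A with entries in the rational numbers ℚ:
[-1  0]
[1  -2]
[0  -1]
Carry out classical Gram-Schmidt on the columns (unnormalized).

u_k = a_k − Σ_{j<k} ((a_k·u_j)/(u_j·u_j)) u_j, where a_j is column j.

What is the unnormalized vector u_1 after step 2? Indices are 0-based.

Step 1: u_0 = a_0 = (-1, 1, 0).
Step 2: u_1 = a_1 − (-1)·u_0 = (-1, -1, -1).

u_1 = (-1, -1, -1)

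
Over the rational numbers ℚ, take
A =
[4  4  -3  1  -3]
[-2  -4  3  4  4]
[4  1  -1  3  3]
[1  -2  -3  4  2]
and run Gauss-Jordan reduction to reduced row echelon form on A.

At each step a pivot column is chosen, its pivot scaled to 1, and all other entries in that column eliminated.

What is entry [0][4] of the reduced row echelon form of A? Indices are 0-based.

step 1: normalize row 0 (÷4) = (1, 1, -3/4, 1/4, -3/4)
  row 1: subtract -2×row0 = (0, -2, 3/2, 9/2, 5/2)
  row 2: subtract 4×row0 = (0, -3, 2, 2, 6)
  row 3: subtract 1×row0 = (0, -3, -9/4, 15/4, 11/4)
step 2: normalize row 1 (÷-2) = (0, 1, -3/4, -9/4, -5/4)
  row 0: subtract 1×row1 = (1, 0, 0, 5/2, 1/2)
  row 2: subtract -3×row1 = (0, 0, -1/4, -19/4, 9/4)
  row 3: subtract -3×row1 = (0, 0, -9/2, -3, -1)
step 3: normalize row 2 (÷-1/4) = (0, 0, 1, 19, -9)
  row 1: subtract -3/4×row2 = (0, 1, 0, 12, -8)
  row 3: subtract -9/2×row2 = (0, 0, 0, 165/2, -83/2)
step 4: normalize row 3 (÷165/2) = (0, 0, 0, 1, -83/165)
  row 0: subtract 5/2×row3 = (1, 0, 0, 0, 58/33)
  row 1: subtract 12×row3 = (0, 1, 0, 0, -108/55)
  row 2: subtract 19×row3 = (0, 0, 1, 0, 92/165)

M[0][4] = 58/33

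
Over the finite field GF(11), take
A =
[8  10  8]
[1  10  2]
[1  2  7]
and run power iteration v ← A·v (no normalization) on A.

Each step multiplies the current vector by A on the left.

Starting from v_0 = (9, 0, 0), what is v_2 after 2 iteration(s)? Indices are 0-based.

v_2 = (1, 4, 10)

v_0 = (9, 0, 0).
v_1 = A·v_0 = (6, 9, 9).
v_2 = A·v_1 = (1, 4, 10).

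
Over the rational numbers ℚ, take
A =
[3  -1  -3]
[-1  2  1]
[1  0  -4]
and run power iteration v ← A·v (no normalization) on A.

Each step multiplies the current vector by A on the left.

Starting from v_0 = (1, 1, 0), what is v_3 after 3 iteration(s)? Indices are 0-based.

v_0 = (1, 1, 0).
v_1 = A·v_0 = (2, 1, 1).
v_2 = A·v_1 = (2, 1, -2).
v_3 = A·v_2 = (11, -2, 10).

v_3 = (11, -2, 10)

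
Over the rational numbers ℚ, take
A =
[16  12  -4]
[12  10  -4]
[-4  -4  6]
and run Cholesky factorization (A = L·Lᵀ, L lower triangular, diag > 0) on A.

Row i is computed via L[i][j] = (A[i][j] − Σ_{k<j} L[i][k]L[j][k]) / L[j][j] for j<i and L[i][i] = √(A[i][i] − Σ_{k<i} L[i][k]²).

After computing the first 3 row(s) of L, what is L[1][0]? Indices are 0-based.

Step 1: L[0][0] = √(16) = 4.
  L[1][0] = (12) / L[0][0] = 3.
Step 2: L[1][1] = √(1) = 1.
  L[2][0] = (-4) / L[0][0] = -1.
  L[2][1] = (-1) / L[1][1] = -1.
Step 3: L[2][2] = √(4) = 2.

L[1][0] = 3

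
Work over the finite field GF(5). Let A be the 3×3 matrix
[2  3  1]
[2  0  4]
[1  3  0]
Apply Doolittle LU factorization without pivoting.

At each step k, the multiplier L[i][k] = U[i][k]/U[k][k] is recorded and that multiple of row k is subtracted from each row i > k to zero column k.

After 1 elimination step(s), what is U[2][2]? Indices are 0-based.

[col 0] pivot 2
  R1 -= 1*R0 → (0, 2, 3)  (L[1][0] := 1)
  R2 -= 3*R0 → (0, 4, 2)  (L[2][0] := 3)

U[2][2] = 2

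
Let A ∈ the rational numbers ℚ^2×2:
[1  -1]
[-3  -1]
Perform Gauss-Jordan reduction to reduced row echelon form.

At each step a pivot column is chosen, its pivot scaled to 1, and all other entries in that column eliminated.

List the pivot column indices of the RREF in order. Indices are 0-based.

pivot columns: 0, 1

step 1: normalize row 0 (÷1) = (1, -1)
  row 1: subtract -3×row0 = (0, -4)
step 2: normalize row 1 (÷-4) = (0, 1)
  row 0: subtract -1×row1 = (1, 0)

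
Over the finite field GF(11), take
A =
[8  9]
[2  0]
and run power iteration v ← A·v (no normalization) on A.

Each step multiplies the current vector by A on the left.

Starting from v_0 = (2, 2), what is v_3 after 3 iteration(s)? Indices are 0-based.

v_3 = (7, 0)

v_0 = (2, 2).
v_1 = A·v_0 = (1, 4).
v_2 = A·v_1 = (0, 2).
v_3 = A·v_2 = (7, 0).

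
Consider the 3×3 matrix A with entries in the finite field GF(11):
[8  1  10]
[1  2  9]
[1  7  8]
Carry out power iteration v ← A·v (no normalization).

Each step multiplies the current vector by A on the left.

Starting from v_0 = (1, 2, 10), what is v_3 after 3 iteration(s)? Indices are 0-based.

v_3 = (5, 10, 4)

v_0 = (1, 2, 10).
v_1 = A·v_0 = (0, 7, 7).
v_2 = A·v_1 = (0, 0, 6).
v_3 = A·v_2 = (5, 10, 4).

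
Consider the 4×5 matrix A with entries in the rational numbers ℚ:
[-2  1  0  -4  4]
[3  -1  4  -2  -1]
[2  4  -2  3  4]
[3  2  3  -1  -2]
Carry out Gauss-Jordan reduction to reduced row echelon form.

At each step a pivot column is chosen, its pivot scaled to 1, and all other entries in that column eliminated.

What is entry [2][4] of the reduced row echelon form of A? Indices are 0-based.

M[2][4] = -391/83

step 1: normalize row 0 (÷-2) = (1, -1/2, 0, 2, -2)
  row 1: subtract 3×row0 = (0, 1/2, 4, -8, 5)
  row 2: subtract 2×row0 = (0, 5, -2, -1, 8)
  row 3: subtract 3×row0 = (0, 7/2, 3, -7, 4)
step 2: normalize row 1 (÷1/2) = (0, 1, 8, -16, 10)
  row 0: subtract -1/2×row1 = (1, 0, 4, -6, 3)
  row 2: subtract 5×row1 = (0, 0, -42, 79, -42)
  row 3: subtract 7/2×row1 = (0, 0, -25, 49, -31)
step 3: normalize row 2 (÷-42) = (0, 0, 1, -79/42, 1)
  row 0: subtract 4×row2 = (1, 0, 0, 32/21, -1)
  row 1: subtract 8×row2 = (0, 1, 0, -20/21, 2)
  row 3: subtract -25×row2 = (0, 0, 0, 83/42, -6)
step 4: normalize row 3 (÷83/42) = (0, 0, 0, 1, -252/83)
  row 0: subtract 32/21×row3 = (1, 0, 0, 0, 301/83)
  row 1: subtract -20/21×row3 = (0, 1, 0, 0, -74/83)
  row 2: subtract -79/42×row3 = (0, 0, 1, 0, -391/83)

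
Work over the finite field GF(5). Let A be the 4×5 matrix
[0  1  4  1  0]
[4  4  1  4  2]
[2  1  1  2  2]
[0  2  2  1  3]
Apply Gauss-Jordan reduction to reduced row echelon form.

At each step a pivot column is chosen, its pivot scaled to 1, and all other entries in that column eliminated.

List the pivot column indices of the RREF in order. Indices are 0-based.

step 1: exchange rows 0,1
step 1: normalize row 0 (÷4) = (1, 1, 4, 1, 3)
  row 2: subtract 2×row0 = (0, 4, 3, 0, 1)
step 2: normalize row 1 (÷1) = (0, 1, 4, 1, 0)
  row 0: subtract 1×row1 = (1, 0, 0, 0, 3)
  row 2: subtract 4×row1 = (0, 0, 2, 1, 1)
  row 3: subtract 2×row1 = (0, 0, 4, 4, 3)
step 3: normalize row 2 (÷2) = (0, 0, 1, 3, 3)
  row 1: subtract 4×row2 = (0, 1, 0, 4, 3)
  row 3: subtract 4×row2 = (0, 0, 0, 2, 1)
step 4: normalize row 3 (÷2) = (0, 0, 0, 1, 3)
  row 1: subtract 4×row3 = (0, 1, 0, 0, 1)
  row 2: subtract 3×row3 = (0, 0, 1, 0, 4)

pivot columns: 0, 1, 2, 3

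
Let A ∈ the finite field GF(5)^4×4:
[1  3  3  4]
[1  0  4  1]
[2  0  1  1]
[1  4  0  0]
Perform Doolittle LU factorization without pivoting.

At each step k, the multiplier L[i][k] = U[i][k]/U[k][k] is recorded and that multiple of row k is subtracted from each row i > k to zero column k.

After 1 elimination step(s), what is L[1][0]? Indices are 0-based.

k=0: U[0][0]=1
  eliminate (1,0): mult=1, new row 1: (0, 2, 1, 2); set L[1][0]=1
  eliminate (2,0): mult=2, new row 2: (0, 4, 0, 3); set L[2][0]=2
  eliminate (3,0): mult=1, new row 3: (0, 1, 2, 1); set L[3][0]=1

L[1][0] = 1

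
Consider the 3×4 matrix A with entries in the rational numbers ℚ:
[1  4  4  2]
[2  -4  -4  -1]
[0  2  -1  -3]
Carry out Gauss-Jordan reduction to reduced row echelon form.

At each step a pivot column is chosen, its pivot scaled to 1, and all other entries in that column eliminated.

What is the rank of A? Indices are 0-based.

rank = 3

pivot(0,0)=1: scale R0 → (1, 4, 4, 2)
  clear (1,0): R1 −= (2)R0 → (0, -12, -12, -5)
pivot(1,1)=-12: scale R1 → (0, 1, 1, 5/12)
  clear (0,1): R0 −= (4)R1 → (1, 0, 0, 1/3)
  clear (2,1): R2 −= (2)R1 → (0, 0, -3, -23/6)
pivot(2,2)=-3: scale R2 → (0, 0, 1, 23/18)
  clear (1,2): R1 −= (1)R2 → (0, 1, 0, -31/36)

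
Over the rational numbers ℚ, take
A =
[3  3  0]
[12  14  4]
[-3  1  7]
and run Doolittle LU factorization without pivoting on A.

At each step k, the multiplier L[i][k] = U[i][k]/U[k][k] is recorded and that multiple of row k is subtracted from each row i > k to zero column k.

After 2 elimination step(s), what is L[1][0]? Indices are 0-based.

L[1][0] = 4

k=0: U[0][0]=3
  eliminate (1,0): mult=4, new row 1: (0, 2, 4); set L[1][0]=4
  eliminate (2,0): mult=-1, new row 2: (0, 4, 7); set L[2][0]=-1
k=1: U[1][1]=2
  eliminate (2,1): mult=2, new row 2: (0, 0, -1); set L[2][1]=2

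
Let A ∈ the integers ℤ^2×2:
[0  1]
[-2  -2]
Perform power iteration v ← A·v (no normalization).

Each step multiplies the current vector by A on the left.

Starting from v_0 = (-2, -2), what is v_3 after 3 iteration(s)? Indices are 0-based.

v_0 = (-2, -2).
v_1 = A·v_0 = (-2, 8).
v_2 = A·v_1 = (8, -12).
v_3 = A·v_2 = (-12, 8).

v_3 = (-12, 8)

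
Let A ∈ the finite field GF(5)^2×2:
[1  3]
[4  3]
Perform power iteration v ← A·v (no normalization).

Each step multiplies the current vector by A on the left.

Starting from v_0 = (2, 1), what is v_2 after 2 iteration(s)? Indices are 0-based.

v_2 = (3, 3)

v_0 = (2, 1).
v_1 = A·v_0 = (0, 1).
v_2 = A·v_1 = (3, 3).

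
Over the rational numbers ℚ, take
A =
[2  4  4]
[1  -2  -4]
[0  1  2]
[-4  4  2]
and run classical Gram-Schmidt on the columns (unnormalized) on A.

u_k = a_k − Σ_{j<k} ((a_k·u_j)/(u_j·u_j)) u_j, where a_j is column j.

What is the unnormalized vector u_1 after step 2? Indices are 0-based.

u_1 = (104/21, -32/21, 1, 44/21)

Step 1: u_0 = a_0 = (2, 1, 0, -4).
Step 2: u_1 = a_1 − (-10/21)·u_0 = (104/21, -32/21, 1, 44/21).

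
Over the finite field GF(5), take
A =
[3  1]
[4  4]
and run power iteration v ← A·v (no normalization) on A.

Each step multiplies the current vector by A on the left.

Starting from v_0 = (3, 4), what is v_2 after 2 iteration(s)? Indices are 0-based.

v_0 = (3, 4).
v_1 = A·v_0 = (3, 3).
v_2 = A·v_1 = (2, 4).

v_2 = (2, 4)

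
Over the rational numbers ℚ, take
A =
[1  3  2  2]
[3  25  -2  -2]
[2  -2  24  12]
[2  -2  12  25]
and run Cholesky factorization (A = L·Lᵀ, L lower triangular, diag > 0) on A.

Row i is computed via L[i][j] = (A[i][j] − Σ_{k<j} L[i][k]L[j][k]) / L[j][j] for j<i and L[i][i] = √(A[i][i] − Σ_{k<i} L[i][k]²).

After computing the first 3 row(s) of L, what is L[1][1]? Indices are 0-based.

Step 1: L[0][0] = √(1) = 1.
  L[1][0] = (3) / L[0][0] = 3.
Step 2: L[1][1] = √(16) = 4.
  L[2][0] = (2) / L[0][0] = 2.
  L[2][1] = (-8) / L[1][1] = -2.
Step 3: L[2][2] = √(16) = 4.

L[1][1] = 4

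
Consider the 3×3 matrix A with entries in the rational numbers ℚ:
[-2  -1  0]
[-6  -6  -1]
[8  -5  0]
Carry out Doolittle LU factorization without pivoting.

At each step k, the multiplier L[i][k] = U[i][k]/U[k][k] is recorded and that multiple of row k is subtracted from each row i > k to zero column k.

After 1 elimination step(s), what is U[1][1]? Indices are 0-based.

[col 0] pivot -2
  R1 -= 3*R0 → (0, -3, -1)  (L[1][0] := 3)
  R2 -= -4*R0 → (0, -9, 0)  (L[2][0] := -4)

U[1][1] = -3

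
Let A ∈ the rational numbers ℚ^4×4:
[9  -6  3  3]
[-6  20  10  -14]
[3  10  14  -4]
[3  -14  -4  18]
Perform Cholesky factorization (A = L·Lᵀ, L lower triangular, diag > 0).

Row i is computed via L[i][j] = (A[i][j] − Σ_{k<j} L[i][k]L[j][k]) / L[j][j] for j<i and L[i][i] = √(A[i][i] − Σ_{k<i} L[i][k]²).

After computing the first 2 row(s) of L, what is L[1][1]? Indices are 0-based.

Step 1: L[0][0] = √(9) = 3.
  L[1][0] = (-6) / L[0][0] = -2.
Step 2: L[1][1] = √(16) = 4.

L[1][1] = 4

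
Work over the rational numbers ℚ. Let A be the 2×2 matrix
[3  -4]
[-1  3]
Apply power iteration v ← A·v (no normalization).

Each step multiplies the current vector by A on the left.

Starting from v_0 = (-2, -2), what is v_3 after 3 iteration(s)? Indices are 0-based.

v_3 = (122, -64)

v_0 = (-2, -2).
v_1 = A·v_0 = (2, -4).
v_2 = A·v_1 = (22, -14).
v_3 = A·v_2 = (122, -64).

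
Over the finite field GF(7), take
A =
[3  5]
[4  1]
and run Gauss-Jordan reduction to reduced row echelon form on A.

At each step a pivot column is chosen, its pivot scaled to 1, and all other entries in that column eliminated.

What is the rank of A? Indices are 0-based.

step 1: normalize row 0 (÷3) = (1, 4)
  row 1: subtract 4×row0 = (0, 6)
step 2: normalize row 1 (÷6) = (0, 1)
  row 0: subtract 4×row1 = (1, 0)

rank = 2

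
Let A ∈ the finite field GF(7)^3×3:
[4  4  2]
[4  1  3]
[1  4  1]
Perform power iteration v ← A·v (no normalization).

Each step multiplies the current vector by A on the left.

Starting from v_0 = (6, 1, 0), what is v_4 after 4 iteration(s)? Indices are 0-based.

v_4 = (4, 1, 0)

v_0 = (6, 1, 0).
v_1 = A·v_0 = (0, 4, 3).
v_2 = A·v_1 = (1, 6, 5).
v_3 = A·v_2 = (3, 4, 2).
v_4 = A·v_3 = (4, 1, 0).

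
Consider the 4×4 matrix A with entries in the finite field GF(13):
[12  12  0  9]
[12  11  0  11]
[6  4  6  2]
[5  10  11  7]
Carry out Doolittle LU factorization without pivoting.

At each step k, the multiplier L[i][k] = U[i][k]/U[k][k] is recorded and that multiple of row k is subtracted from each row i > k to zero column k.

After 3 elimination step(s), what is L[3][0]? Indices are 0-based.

Step 1: pivot at (0,0) is 12.
  row1 ← row1 − (1)·row0  ⇒  L[1][0]=1, U row1=(0, 12, 0, 2)
  row2 ← row2 − (7)·row0  ⇒  L[2][0]=7, U row2=(0, 11, 6, 4)
  row3 ← row3 − (8)·row0  ⇒  L[3][0]=8, U row3=(0, 5, 11, 0)
Step 2: pivot at (1,1) is 12.
  row2 ← row2 − (2)·row1  ⇒  L[2][1]=2, U row2=(0, 0, 6, 0)
  row3 ← row3 − (8)·row1  ⇒  L[3][1]=8, U row3=(0, 0, 11, 10)
Step 3: pivot at (2,2) is 6.
  row3 ← row3 − (4)·row2  ⇒  L[3][2]=4, U row3=(0, 0, 0, 10)

L[3][0] = 8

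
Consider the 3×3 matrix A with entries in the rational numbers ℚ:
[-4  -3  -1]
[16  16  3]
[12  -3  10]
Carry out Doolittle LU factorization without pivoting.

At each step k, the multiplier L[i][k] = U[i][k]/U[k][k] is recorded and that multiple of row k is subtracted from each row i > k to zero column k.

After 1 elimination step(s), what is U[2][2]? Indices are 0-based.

U[2][2] = 7

[col 0] pivot -4
  R1 -= -4*R0 → (0, 4, -1)  (L[1][0] := -4)
  R2 -= -3*R0 → (0, -12, 7)  (L[2][0] := -3)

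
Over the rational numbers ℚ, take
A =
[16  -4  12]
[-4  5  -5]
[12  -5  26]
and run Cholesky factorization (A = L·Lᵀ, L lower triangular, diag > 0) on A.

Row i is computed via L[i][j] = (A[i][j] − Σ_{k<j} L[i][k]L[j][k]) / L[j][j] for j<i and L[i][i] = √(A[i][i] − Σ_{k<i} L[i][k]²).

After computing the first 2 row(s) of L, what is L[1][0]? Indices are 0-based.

Step 1: L[0][0] = √(16) = 4.
  L[1][0] = (-4) / L[0][0] = -1.
Step 2: L[1][1] = √(4) = 2.

L[1][0] = -1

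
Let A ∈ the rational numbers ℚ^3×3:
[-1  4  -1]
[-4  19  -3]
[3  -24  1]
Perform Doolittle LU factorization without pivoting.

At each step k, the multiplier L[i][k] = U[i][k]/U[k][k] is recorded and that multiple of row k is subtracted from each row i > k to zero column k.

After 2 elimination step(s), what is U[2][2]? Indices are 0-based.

k=0: U[0][0]=-1
  eliminate (1,0): mult=4, new row 1: (0, 3, 1); set L[1][0]=4
  eliminate (2,0): mult=-3, new row 2: (0, -12, -2); set L[2][0]=-3
k=1: U[1][1]=3
  eliminate (2,1): mult=-4, new row 2: (0, 0, 2); set L[2][1]=-4

U[2][2] = 2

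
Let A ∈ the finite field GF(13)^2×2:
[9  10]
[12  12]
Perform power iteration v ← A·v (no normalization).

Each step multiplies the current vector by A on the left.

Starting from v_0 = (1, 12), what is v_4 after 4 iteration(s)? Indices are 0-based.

v_4 = (0, 11)

v_0 = (1, 12).
v_1 = A·v_0 = (12, 0).
v_2 = A·v_1 = (4, 1).
v_3 = A·v_2 = (7, 8).
v_4 = A·v_3 = (0, 11).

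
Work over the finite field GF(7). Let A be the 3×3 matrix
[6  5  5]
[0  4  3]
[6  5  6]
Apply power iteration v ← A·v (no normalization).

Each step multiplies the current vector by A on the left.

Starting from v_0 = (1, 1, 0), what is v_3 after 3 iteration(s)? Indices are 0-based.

v_0 = (1, 1, 0).
v_1 = A·v_0 = (4, 4, 4).
v_2 = A·v_1 = (1, 0, 5).
v_3 = A·v_2 = (3, 1, 1).

v_3 = (3, 1, 1)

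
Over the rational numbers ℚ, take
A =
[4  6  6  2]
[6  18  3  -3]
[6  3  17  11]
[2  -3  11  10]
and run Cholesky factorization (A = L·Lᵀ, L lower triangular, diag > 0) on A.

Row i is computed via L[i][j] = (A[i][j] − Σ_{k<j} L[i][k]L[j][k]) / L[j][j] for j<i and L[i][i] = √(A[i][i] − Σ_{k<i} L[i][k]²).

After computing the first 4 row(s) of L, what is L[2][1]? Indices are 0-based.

L[2][1] = -2

Step 1: L[0][0] = √(4) = 2.
  L[1][0] = (6) / L[0][0] = 3.
Step 2: L[1][1] = √(9) = 3.
  L[2][0] = (6) / L[0][0] = 3.
  L[2][1] = (-6) / L[1][1] = -2.
Step 3: L[2][2] = √(4) = 2.
  L[3][0] = (2) / L[0][0] = 1.
  L[3][1] = (-6) / L[1][1] = -2.
  L[3][2] = (4) / L[2][2] = 2.
Step 4: L[3][3] = √(1) = 1.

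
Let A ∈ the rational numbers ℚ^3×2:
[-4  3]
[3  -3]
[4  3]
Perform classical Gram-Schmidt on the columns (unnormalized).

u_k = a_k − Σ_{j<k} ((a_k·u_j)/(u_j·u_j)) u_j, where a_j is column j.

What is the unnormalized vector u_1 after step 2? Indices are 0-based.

Step 1: u_0 = a_0 = (-4, 3, 4).
Step 2: u_1 = a_1 − (-9/41)·u_0 = (87/41, -96/41, 159/41).

u_1 = (87/41, -96/41, 159/41)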